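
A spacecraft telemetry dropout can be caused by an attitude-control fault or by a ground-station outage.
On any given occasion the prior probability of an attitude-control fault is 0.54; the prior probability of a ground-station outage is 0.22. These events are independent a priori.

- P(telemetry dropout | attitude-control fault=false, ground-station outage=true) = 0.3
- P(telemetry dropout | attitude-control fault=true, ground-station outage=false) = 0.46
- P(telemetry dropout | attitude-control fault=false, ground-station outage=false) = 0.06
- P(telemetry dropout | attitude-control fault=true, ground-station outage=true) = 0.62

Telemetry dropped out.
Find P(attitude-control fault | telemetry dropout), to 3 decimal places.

Weight on attitude-control fault=true, given the evidence: 0.193752 + 0.073656 = 0.267408
Normalizer over all consistent configurations: 0.06×0.46×0.78 + 0.3×0.46×0.22 + 0.46×0.54×0.78 + 0.62×0.54×0.22 = 0.319296
P(attitude-control fault | telemetry dropout) = 0.267408/0.319296 ≈ 0.837

P(attitude-control fault | telemetry dropout) ≈ 0.837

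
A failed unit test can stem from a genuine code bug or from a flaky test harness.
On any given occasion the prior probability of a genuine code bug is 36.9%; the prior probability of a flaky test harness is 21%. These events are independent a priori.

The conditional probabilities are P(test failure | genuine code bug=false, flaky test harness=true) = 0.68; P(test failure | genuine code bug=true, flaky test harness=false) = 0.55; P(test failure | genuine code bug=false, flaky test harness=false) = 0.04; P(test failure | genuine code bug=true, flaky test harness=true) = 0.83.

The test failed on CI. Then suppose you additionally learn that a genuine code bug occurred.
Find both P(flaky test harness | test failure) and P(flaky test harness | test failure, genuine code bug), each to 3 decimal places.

P(flaky test harness | test failure) ≈ 0.461; P(flaky test harness | test failure, genuine code bug) ≈ 0.286

By total probability over the 4 (genuine code bug, flaky test harness) configurations:
  P(test failure) = 0.04*0.631*0.79 + 0.68*0.631*0.21 + 0.55*0.369*0.79 + 0.83*0.369*0.21
        = 0.019940 + 0.090107 + 0.160331 + 0.064317 = 0.334695
Configurations with flaky test harness contribute 0.154424, so
  P(flaky test harness | test failure) = 0.154424 / 0.334695 ≈ 0.461

With the extra evidence:
By total probability over both values of flaky test harness:
  P(test failure | genuine code bug) = 0.55*0.79 + 0.83*0.21
        = 0.434500 + 0.174300 = 0.608800
Keeping only the flaky test harness-present terms gives 0.174300, so
  P(flaky test harness | test failure, genuine code bug) = 0.174300 / 0.608800 ≈ 0.286
Conditioning on genuine code bug lowers the posterior on flaky test harness: the classic explaining-away effect in a common-effect structure.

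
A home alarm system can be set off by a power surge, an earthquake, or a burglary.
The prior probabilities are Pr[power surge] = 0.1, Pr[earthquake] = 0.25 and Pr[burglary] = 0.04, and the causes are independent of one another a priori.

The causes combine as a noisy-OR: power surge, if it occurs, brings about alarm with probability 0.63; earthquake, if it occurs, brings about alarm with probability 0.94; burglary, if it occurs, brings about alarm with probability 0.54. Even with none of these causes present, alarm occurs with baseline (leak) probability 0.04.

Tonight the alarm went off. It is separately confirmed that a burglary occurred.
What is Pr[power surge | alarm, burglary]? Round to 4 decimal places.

Under noisy-OR, P(alarm | causes) = 1 − (1−0.04)·∏(1−qᵢ) over the active causes.
Sum P(alarm|·) weighted by the priors over the 4 (power surge, earthquake) configurations:
  P(alarm | burglary) = 0.5584·0.9·0.75 + 0.973504·0.9·0.25 + 0.836608·0.1·0.75 + 0.990196·0.1·0.25
        = 0.376920 + 0.219038 + 0.062746 + 0.024755 = 0.683459
Configurations with power surge contribute 0.087501, so
  P(power surge | alarm, burglary) = 0.087501 / 0.683459 ≈ 0.1280

Pr[power surge | alarm, burglary] ≈ 0.1280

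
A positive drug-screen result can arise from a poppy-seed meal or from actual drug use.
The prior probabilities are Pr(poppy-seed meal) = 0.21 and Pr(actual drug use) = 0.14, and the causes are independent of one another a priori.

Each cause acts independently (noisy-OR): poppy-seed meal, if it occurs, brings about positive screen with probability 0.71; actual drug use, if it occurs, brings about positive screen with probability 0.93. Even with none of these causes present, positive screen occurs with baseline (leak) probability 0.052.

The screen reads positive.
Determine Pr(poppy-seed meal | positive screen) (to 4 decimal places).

Pr(poppy-seed meal | positive screen) ≈ 0.5355

Under noisy-OR, P(positive screen | causes) = 1 − (1−0.052)·∏(1−qᵢ) over the active causes.
P(positive screen) = 0.052·0.79·0.86 + 0.93364·0.79·0.14 + 0.72508·0.21·0.86 + 0.980756·0.21·0.14 = 0.035329 + 0.103261 + 0.130949 + 0.028834 = 0.298373
Restricting to configurations with poppy-seed meal present: 0.130949 + 0.028834 = 0.159783.
Hence the posterior is 0.159783/0.298373 ≈ 0.5355.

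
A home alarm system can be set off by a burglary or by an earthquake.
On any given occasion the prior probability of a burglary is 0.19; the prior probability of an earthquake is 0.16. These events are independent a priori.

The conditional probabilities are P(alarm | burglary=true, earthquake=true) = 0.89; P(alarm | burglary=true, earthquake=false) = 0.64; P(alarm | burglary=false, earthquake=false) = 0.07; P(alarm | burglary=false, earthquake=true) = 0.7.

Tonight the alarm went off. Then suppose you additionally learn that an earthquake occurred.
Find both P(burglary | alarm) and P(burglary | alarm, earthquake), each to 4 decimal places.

P(burglary | alarm) ≈ 0.4829; P(burglary | alarm, earthquake) ≈ 0.2297

For the numerator, keep only burglary=true terms: 0.102144 + 0.027056 = 0.129200
Denominator P(alarm): 0.07×0.81×0.84 + 0.7×0.81×0.16 + 0.64×0.19×0.84 + 0.89×0.19×0.16 = 0.267548
P(burglary | alarm) = 0.129200/0.267548 ≈ 0.4829

Now condition on the additional information:
Numerator (weight on configurations with burglary): 0.89×0.19 = 0.169100
The normalizing constant is 0.7×0.81 + 0.89×0.19 = 0.736100
P(burglary | alarm, earthquake) = 0.169100/0.736100 ≈ 0.2297
— earthquake explains away the evidence for burglary.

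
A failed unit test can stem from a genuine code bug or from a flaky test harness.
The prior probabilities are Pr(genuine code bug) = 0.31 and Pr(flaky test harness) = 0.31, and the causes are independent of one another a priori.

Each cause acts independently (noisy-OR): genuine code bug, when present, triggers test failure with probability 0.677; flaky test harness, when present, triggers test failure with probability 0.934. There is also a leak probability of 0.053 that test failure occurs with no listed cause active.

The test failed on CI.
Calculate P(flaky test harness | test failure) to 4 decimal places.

P(flaky test harness | test failure) ≈ 0.6291

Under noisy-OR, P(test failure | causes) = 1 − (1−0.053)·∏(1−qᵢ) over the active causes.
For the numerator, keep only flaky test harness=true terms: 0.200531 + 0.094160 = 0.294691
Denominator P(test failure): 0.053×0.69×0.69 + 0.937498×0.69×0.31 + 0.694119×0.31×0.69 + 0.979812×0.31×0.31 = 0.468396
Posterior = 0.294691 / 0.468396 ≈ 0.6291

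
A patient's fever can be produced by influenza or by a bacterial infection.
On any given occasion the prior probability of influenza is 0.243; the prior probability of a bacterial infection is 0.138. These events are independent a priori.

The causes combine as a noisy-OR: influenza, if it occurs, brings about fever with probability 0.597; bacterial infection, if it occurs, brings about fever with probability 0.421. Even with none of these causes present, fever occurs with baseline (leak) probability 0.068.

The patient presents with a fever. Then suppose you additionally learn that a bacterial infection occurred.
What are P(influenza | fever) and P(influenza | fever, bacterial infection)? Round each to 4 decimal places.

P(influenza | fever) ≈ 0.6294; P(influenza | fever, bacterial infection) ≈ 0.3530

Under noisy-OR, P(fever | causes) = 1 − (1−0.068)·∏(1−qᵢ) over the active causes.
P(fever) = 0.068·0.757·0.862 + 0.460372·0.757·0.138 + 0.624404·0.243·0.862 + 0.78253·0.243·0.138 = 0.044372 + 0.048093 + 0.130791 + 0.026241 = 0.249497
Restricting to configurations with influenza present: 0.130791 + 0.026241 = 0.157032.
Hence the posterior is 0.157032/0.249497 ≈ 0.6294.

With the extra evidence:
P(fever | bacterial infection) = 0.460372·0.757 + 0.78253·0.243 = 0.348502 + 0.190155 = 0.538657
Of this, 0.190155 comes from 0.78253·0.243 (the influenza=true cases).
Hence the posterior is 0.190155/0.538657 ≈ 0.3530.
This is intercausal reasoning (explaining away): once bacterial infection accounts for the fever, influenza becomes less likely.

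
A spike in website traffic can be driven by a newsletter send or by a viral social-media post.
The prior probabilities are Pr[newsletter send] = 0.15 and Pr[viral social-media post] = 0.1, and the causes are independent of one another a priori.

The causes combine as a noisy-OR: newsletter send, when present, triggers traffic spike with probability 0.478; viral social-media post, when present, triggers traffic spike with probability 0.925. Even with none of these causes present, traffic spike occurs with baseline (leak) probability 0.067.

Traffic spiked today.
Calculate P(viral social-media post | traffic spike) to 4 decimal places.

Under noisy-OR, P(traffic spike | causes) = 1 − (1−0.067)·∏(1−qᵢ) over the active causes.
Weight on viral social-media post=true, given the evidence: 0.079052 + 0.014452 = 0.093504
Normalizer over all consistent configurations: 0.067*0.85*0.9 + 0.930025*0.85*0.1 + 0.512974*0.15*0.9 + 0.963473*0.15*0.1 = 0.214010
P(viral social-media post | traffic spike) = 0.093504/0.214010 ≈ 0.4369

P(viral social-media post | traffic spike) ≈ 0.4369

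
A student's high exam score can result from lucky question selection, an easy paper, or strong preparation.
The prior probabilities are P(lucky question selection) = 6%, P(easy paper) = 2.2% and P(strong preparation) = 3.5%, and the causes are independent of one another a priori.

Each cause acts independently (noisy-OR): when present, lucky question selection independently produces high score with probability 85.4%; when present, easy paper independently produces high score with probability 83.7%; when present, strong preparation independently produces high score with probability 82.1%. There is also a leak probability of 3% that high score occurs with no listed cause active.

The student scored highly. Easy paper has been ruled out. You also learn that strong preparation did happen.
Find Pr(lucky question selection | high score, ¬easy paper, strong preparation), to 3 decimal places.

Pr(lucky question selection | high score, ¬easy paper, strong preparation) ≈ 0.070

Under noisy-OR, P(high score | causes) = 1 − (1−0.03)·∏(1−qᵢ) over the active causes.
P(high score | ¬easy paper, strong preparation) = 0.82637×0.94 + 0.97465×0.06 = 0.776788 + 0.058479 = 0.835267
Of this, 0.058479 comes from 0.97465×0.06 (the lucky question selection=true cases).
Hence the posterior is 0.058479/0.835267 ≈ 0.070.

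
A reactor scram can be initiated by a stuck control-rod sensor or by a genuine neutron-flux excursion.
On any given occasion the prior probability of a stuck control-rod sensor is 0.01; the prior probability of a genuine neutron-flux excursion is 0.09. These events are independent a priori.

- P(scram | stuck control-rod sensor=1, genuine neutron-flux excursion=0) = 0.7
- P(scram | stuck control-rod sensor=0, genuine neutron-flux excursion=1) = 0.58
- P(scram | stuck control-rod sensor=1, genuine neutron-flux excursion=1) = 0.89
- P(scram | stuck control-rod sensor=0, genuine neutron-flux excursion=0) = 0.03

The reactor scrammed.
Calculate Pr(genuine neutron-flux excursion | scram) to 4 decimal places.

P(scram) = 0.03×0.99×0.91 + 0.58×0.99×0.09 + 0.7×0.01×0.91 + 0.89×0.01×0.09 = 0.027027 + 0.051678 + 0.006370 + 0.000801 = 0.085876
The genuine neutron-flux excursion-present share is 0.051678 + 0.000801 = 0.052479.
Hence the posterior is 0.052479/0.085876 ≈ 0.6111.

Pr(genuine neutron-flux excursion | scram) ≈ 0.6111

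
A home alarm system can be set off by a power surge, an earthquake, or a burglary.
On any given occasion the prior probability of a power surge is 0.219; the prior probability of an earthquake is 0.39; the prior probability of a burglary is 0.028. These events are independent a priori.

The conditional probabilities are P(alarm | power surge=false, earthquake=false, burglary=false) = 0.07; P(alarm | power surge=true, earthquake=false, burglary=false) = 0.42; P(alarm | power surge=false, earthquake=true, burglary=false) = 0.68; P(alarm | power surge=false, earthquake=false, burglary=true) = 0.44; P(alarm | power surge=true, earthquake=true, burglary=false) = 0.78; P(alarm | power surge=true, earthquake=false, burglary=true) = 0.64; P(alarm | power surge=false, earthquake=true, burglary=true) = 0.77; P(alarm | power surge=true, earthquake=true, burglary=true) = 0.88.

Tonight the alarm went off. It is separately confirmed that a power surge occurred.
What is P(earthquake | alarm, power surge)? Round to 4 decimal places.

For the numerator, keep only earthquake=true terms: 0.295682 + 0.009610 = 0.305292
The normalizing constant is 0.42×0.61×0.972 + 0.64×0.61×0.028 + 0.78×0.39×0.972 + 0.88×0.39×0.028 = 0.565249
Posterior = 0.305292 / 0.565249 ≈ 0.5401

P(earthquake | alarm, power surge) ≈ 0.5401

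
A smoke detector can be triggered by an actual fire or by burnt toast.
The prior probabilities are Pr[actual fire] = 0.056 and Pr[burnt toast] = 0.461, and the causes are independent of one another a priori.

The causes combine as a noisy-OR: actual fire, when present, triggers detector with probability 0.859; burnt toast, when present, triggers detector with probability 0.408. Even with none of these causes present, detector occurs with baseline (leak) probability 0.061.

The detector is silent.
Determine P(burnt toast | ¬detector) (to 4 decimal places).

P(burnt toast | ¬detector) ≈ 0.3361

Under noisy-OR, P(detector | causes) = 1 − (1−0.061)·∏(1−qᵢ) over the active causes.
By total probability over the 4 (actual fire, burnt toast) configurations:
  P(¬detector) = 0.939·0.944·0.539 + 0.555888·0.944·0.461 + 0.132399·0.056·0.539 + 0.07838·0.056·0.461
        = 0.477778 + 0.241914 + 0.003996 + 0.002023 = 0.725711
Configurations with burnt toast contribute 0.243937, so
  P(burnt toast | ¬detector) = 0.243937 / 0.725711 ≈ 0.3361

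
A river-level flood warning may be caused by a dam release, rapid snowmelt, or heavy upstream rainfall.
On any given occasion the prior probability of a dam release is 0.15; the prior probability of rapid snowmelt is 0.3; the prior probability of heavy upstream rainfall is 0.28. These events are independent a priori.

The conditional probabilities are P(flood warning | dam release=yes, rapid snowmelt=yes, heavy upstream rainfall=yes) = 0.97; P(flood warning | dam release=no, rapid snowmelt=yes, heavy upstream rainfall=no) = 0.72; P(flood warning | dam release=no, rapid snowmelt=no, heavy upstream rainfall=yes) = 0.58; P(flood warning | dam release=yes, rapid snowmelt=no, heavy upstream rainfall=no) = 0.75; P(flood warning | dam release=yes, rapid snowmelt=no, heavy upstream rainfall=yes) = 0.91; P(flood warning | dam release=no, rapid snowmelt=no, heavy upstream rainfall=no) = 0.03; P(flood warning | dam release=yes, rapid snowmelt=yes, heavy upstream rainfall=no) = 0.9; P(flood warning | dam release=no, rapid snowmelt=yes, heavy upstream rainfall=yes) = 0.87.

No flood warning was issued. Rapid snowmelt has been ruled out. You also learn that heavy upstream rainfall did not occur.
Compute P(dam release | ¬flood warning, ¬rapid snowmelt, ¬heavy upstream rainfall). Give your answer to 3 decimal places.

Weight on dam release=true, given the evidence: 0.25×0.15 = 0.037500
The normalizing constant is 0.97×0.85 + 0.25×0.15 = 0.862000
P(dam release | ¬flood warning, ¬rapid snowmelt, ¬heavy upstream rainfall) = 0.037500/0.862000 ≈ 0.044

P(dam release | ¬flood warning, ¬rapid snowmelt, ¬heavy upstream rainfall) ≈ 0.044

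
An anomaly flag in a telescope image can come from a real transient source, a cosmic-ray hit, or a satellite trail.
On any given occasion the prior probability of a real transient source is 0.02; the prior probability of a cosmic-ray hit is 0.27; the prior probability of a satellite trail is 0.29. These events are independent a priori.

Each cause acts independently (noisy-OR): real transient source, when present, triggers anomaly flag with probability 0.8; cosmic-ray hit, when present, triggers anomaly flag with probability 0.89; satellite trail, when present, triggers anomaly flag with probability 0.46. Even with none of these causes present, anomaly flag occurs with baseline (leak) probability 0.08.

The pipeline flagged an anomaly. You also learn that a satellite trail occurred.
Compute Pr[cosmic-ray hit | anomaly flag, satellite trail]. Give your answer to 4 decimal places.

Under noisy-OR, P(anomaly flag | causes) = 1 − (1−0.08)·∏(1−qᵢ) over the active causes.
Numerator (weight on configurations with cosmic-ray hit): 0.250140 + 0.005341 = 0.255481
Normalizer over all consistent configurations: 0.5032·0.98·0.73 + 0.945352·0.98·0.27 + 0.90064·0.02·0.73 + 0.98907·0.02·0.27 = 0.628619
Posterior = 0.255481 / 0.628619 ≈ 0.4064

Pr[cosmic-ray hit | anomaly flag, satellite trail] ≈ 0.4064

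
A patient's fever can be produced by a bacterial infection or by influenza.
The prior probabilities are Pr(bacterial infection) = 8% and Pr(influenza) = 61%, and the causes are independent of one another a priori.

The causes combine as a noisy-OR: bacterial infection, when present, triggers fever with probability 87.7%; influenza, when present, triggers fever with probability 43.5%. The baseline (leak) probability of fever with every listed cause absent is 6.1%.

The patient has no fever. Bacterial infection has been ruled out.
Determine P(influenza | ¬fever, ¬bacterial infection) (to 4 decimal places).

Under noisy-OR, P(fever | causes) = 1 − (1−0.061)·∏(1−qᵢ) over the active causes.
Weight on influenza=true, given the evidence: 0.530535·0.61 = 0.323626
The normalizing constant is 0.939·0.39 + 0.530535·0.61 = 0.689836
P(influenza | ¬fever, ¬bacterial infection) = 0.323626/0.689836 ≈ 0.4691

P(influenza | ¬fever, ¬bacterial infection) ≈ 0.4691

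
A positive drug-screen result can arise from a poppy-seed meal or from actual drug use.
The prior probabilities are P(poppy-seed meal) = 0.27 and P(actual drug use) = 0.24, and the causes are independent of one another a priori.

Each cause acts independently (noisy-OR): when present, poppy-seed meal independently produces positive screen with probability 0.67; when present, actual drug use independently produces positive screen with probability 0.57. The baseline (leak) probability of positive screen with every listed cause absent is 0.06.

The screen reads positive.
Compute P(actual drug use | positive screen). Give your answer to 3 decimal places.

P(actual drug use | positive screen) ≈ 0.479

Under noisy-OR, P(positive screen | causes) = 1 − (1−0.06)·∏(1−qᵢ) over the active causes.
Weight on actual drug use=true, given the evidence: 0.104384 + 0.056157 = 0.160541
Normalizer over all consistent configurations: 0.06*0.73*0.76 + 0.5958*0.73*0.24 + 0.6898*0.27*0.76 + 0.866614*0.27*0.24 = 0.335376
Posterior = 0.160541 / 0.335376 ≈ 0.479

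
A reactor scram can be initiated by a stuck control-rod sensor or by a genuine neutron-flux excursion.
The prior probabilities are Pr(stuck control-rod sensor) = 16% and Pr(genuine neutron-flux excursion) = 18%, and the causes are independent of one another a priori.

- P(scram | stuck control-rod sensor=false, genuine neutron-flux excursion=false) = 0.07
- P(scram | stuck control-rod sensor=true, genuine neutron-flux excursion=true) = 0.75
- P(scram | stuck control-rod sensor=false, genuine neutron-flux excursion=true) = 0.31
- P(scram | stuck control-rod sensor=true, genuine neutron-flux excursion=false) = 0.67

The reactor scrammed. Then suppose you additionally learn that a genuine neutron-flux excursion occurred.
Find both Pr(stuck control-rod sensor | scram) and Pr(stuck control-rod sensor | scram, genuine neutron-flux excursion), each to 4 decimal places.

P(scram) = 0.07*0.84*0.82 + 0.31*0.84*0.18 + 0.67*0.16*0.82 + 0.75*0.16*0.18 = 0.048216 + 0.046872 + 0.087904 + 0.021600 = 0.204592
Of this, 0.109504 comes from 0.087904 + 0.021600 (the stuck control-rod sensor=true cases).
P(stuck control-rod sensor | scram) = 0.109504 / 0.204592 ≈ 0.5352

Now condition on the additional information:
Numerator (weight on configurations with stuck control-rod sensor): 0.75*0.16 = 0.120000
Normalizer over all consistent configurations: 0.31*0.84 + 0.75*0.16 = 0.380400
P(stuck control-rod sensor | scram, genuine neutron-flux excursion) = 0.120000/0.380400 ≈ 0.3155
— genuine neutron-flux excursion explains away the evidence for stuck control-rod sensor.

Pr(stuck control-rod sensor | scram) ≈ 0.5352; Pr(stuck control-rod sensor | scram, genuine neutron-flux excursion) ≈ 0.3155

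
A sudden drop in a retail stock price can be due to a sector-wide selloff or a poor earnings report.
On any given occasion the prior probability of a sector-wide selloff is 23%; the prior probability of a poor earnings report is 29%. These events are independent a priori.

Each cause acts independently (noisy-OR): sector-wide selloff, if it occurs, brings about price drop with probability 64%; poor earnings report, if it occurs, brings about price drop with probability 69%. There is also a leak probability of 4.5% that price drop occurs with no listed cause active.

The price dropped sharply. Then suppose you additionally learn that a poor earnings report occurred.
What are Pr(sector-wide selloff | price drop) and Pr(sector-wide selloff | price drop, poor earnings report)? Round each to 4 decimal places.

Pr(sector-wide selloff | price drop) ≈ 0.4784; Pr(sector-wide selloff | price drop, poor earnings report) ≈ 0.2749

Under noisy-OR, P(price drop | causes) = 1 − (1−0.045)·∏(1−qᵢ) over the active causes.
By total probability over the 4 (sector-wide selloff, poor earnings report) configurations:
  P(price drop) = 0.045×0.77×0.71 + 0.70395×0.77×0.29 + 0.6562×0.23×0.71 + 0.893422×0.23×0.29
        = 0.024601 + 0.157192 + 0.107157 + 0.059591 = 0.348541
Configurations with sector-wide selloff contribute 0.166748, so
  P(sector-wide selloff | price drop) = 0.166748 / 0.348541 ≈ 0.4784

Now condition on the additional information:
P(price drop | poor earnings report) = 0.70395·0.77 + 0.893422·0.23 = 0.542041 + 0.205487 = 0.747528
Restricting to configurations with sector-wide selloff present: 0.893422·0.23 = 0.205487.
So P(sector-wide selloff | price drop, poor earnings report) = 0.205487/0.747528 ≈ 0.2749.
— poor earnings report explains away the evidence for sector-wide selloff.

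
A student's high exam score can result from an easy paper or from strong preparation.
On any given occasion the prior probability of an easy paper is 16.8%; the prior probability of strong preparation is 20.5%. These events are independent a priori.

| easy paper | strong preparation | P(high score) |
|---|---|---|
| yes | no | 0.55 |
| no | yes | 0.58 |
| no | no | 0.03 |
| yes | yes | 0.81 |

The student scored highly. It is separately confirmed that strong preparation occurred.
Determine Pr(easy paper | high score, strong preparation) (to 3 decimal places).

P(high score | strong preparation) = 0.58·0.832 + 0.81·0.168 = 0.482560 + 0.136080 = 0.618640
Restricting to configurations with easy paper present: 0.81·0.168 = 0.136080.
P(easy paper | high score, strong preparation) = 0.136080 / 0.618640 ≈ 0.220

Pr(easy paper | high score, strong preparation) ≈ 0.220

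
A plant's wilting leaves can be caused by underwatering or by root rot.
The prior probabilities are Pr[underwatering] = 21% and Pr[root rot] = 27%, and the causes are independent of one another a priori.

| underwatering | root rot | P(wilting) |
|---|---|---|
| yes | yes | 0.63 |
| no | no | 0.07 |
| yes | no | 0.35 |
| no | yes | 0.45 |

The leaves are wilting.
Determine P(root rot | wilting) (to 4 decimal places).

Enumerate the 4 (underwatering, root rot) configurations and weight by the priors:
  P(wilting) = 0.07*0.79*0.73 + 0.45*0.79*0.27 + 0.35*0.21*0.73 + 0.63*0.21*0.27
        = 0.040369 + 0.095985 + 0.053655 + 0.035721 = 0.225730
Keeping only the root rot-present terms gives 0.131706, so
  P(root rot | wilting) = 0.131706 / 0.225730 ≈ 0.5835

P(root rot | wilting) ≈ 0.5835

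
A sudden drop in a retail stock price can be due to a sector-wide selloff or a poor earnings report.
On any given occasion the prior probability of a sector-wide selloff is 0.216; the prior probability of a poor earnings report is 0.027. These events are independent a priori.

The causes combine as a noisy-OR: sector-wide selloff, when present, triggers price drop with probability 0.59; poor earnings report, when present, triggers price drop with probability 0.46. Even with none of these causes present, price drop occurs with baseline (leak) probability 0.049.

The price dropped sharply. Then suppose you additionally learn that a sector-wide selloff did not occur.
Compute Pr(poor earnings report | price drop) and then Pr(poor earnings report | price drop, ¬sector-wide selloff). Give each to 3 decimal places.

Pr(poor earnings report | price drop) ≈ 0.083; Pr(poor earnings report | price drop, ¬sector-wide selloff) ≈ 0.216

Under noisy-OR, P(price drop | causes) = 1 − (1−0.049)·∏(1−qᵢ) over the active causes.
P(price drop) = 0.049·0.784·0.973 + 0.48646·0.784·0.027 + 0.61009·0.216·0.973 + 0.789449·0.216·0.027 = 0.037379 + 0.010297 + 0.128221 + 0.004604 = 0.180501
The poor earnings report-present share is 0.010297 + 0.004604 = 0.014901.
So P(poor earnings report | price drop) = 0.014901/0.180501 ≈ 0.083.

Now condition on the additional information:
P(price drop | ¬sector-wide selloff) = 0.049*0.973 + 0.48646*0.027 = 0.047677 + 0.013134 = 0.060811
Restricting to configurations with poor earnings report present: 0.48646*0.027 = 0.013134.
P(poor earnings report | price drop, ¬sector-wide selloff) = 0.013134 / 0.060811 ≈ 0.216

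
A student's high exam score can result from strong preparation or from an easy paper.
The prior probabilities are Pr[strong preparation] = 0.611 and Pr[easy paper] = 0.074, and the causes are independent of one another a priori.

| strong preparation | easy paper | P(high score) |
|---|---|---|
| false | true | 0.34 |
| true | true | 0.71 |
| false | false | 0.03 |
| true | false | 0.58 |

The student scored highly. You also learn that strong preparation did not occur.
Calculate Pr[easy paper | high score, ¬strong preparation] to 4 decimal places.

P(high score | ¬strong preparation) = 0.03·0.926 + 0.34·0.074 = 0.027780 + 0.025160 = 0.052940
Restricting to configurations with easy paper present: 0.34·0.074 = 0.025160.
So P(easy paper | high score, ¬strong preparation) = 0.025160/0.052940 ≈ 0.4753.

Pr[easy paper | high score, ¬strong preparation] ≈ 0.4753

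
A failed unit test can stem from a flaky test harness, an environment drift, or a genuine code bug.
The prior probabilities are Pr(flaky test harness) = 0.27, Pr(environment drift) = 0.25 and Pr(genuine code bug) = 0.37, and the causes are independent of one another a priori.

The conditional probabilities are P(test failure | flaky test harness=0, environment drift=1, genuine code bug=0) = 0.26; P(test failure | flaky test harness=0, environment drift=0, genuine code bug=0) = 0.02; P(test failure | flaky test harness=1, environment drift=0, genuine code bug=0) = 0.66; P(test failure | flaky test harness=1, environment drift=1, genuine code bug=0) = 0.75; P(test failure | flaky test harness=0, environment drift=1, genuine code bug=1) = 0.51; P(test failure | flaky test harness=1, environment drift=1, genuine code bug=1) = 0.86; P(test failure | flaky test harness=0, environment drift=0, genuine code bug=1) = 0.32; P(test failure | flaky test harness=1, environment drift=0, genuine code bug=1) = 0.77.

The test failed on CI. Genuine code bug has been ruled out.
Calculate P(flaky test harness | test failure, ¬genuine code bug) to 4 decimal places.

P(test failure | ¬genuine code bug) = 0.02·0.73·0.75 + 0.26·0.73·0.25 + 0.66·0.27·0.75 + 0.75·0.27·0.25 = 0.010950 + 0.047450 + 0.133650 + 0.050625 = 0.242675
Of this, 0.184275 comes from 0.133650 + 0.050625 (the flaky test harness=true cases).
P(flaky test harness | test failure, ¬genuine code bug) = 0.184275 / 0.242675 ≈ 0.7593

P(flaky test harness | test failure, ¬genuine code bug) ≈ 0.7593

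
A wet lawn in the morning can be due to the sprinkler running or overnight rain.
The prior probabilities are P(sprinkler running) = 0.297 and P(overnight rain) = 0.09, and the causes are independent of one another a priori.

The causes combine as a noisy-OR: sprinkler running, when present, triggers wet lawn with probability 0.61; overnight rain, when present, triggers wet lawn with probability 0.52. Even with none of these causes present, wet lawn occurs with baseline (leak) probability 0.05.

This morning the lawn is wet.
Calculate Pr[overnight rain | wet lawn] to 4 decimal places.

Pr[overnight rain | wet lawn] ≈ 0.2181

Under noisy-OR, P(wet lawn | causes) = 1 − (1−0.05)·∏(1−qᵢ) over the active causes.
P(wet lawn) = 0.05×0.703×0.91 + 0.544×0.703×0.09 + 0.6295×0.297×0.91 + 0.82216×0.297×0.09 = 0.031987 + 0.034419 + 0.170135 + 0.021976 = 0.258517
Restricting to configurations with overnight rain present: 0.034419 + 0.021976 = 0.056395.
So P(overnight rain | wet lawn) = 0.056395/0.258517 ≈ 0.2181.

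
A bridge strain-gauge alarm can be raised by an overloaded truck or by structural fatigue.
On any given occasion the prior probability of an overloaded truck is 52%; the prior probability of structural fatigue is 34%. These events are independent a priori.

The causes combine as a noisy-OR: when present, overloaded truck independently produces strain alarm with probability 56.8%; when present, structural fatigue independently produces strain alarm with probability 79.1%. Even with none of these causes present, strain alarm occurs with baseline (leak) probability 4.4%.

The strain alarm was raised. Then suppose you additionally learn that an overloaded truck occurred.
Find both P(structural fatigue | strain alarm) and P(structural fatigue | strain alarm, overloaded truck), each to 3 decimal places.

Under noisy-OR, P(strain alarm | causes) = 1 − (1−0.044)·∏(1−qᵢ) over the active causes.
For the numerator, keep only structural fatigue=true terms: 0.130592 + 0.161540 = 0.292132
Denominator P(strain alarm): 0.044×0.48×0.66 + 0.800196×0.48×0.34 + 0.587008×0.52×0.66 + 0.913685×0.52×0.34 = 0.507532
P(structural fatigue | strain alarm) = 0.292132/0.507532 ≈ 0.576

Now condition on the additional information:
For the numerator, keep only structural fatigue=true terms: 0.913685×0.34 = 0.310653
Normalizer over all consistent configurations: 0.587008×0.66 + 0.913685×0.34 = 0.698078
P(structural fatigue | strain alarm, overloaded truck) = 0.310653/0.698078 ≈ 0.445
Conditioning on overloaded truck lowers the posterior on structural fatigue: the classic explaining-away effect in a common-effect structure.

P(structural fatigue | strain alarm) ≈ 0.576; P(structural fatigue | strain alarm, overloaded truck) ≈ 0.445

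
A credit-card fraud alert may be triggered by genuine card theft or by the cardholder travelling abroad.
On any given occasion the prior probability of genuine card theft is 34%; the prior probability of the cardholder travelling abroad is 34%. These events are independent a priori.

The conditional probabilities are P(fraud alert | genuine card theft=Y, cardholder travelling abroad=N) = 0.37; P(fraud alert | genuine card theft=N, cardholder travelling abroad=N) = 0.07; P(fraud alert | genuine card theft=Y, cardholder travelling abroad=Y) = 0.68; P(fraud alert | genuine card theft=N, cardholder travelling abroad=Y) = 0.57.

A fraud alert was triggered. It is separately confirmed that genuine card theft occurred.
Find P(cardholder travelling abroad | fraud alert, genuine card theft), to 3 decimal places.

P(fraud alert | genuine card theft) = 0.37×0.66 + 0.68×0.34 = 0.244200 + 0.231200 = 0.475400
The cardholder travelling abroad-present share is 0.68×0.34 = 0.231200.
Hence the posterior is 0.231200/0.475400 ≈ 0.486.

P(cardholder travelling abroad | fraud alert, genuine card theft) ≈ 0.486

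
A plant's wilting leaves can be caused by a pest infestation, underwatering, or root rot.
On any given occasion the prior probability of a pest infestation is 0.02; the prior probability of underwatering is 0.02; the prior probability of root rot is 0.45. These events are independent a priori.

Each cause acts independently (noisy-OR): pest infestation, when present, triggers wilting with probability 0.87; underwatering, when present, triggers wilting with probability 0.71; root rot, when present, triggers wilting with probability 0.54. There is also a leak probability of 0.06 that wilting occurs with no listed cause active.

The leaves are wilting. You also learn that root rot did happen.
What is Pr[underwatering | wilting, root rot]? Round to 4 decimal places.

Pr[underwatering | wilting, root rot] ≈ 0.0302

Under noisy-OR, P(wilting | causes) = 1 − (1−0.06)·∏(1−qᵢ) over the active causes.
P(wilting | root rot) = 0.5676×0.98×0.98 + 0.874604×0.98×0.02 + 0.943788×0.02×0.98 + 0.983699×0.02×0.02 = 0.545123 + 0.017142 + 0.018498 + 0.000393 = 0.581156
Of this, 0.017535 comes from 0.017142 + 0.000393 (the underwatering=true cases).
Hence the posterior is 0.017535/0.581156 ≈ 0.0302.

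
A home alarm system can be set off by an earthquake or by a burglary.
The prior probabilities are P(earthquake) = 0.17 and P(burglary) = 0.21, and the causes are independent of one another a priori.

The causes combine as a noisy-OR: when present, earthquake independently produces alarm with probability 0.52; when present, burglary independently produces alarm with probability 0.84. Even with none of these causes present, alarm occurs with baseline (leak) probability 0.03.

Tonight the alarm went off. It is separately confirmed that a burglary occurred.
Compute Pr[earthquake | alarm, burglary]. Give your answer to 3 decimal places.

Under noisy-OR, P(alarm | causes) = 1 − (1−0.03)·∏(1−qᵢ) over the active causes.
Weight on earthquake=true, given the evidence: 0.925504·0.17 = 0.157336
Denominator P(alarm | burglary): 0.8448·0.83 + 0.925504·0.17 = 0.858520
P(earthquake | alarm, burglary) = 0.157336/0.858520 ≈ 0.183

Pr[earthquake | alarm, burglary] ≈ 0.183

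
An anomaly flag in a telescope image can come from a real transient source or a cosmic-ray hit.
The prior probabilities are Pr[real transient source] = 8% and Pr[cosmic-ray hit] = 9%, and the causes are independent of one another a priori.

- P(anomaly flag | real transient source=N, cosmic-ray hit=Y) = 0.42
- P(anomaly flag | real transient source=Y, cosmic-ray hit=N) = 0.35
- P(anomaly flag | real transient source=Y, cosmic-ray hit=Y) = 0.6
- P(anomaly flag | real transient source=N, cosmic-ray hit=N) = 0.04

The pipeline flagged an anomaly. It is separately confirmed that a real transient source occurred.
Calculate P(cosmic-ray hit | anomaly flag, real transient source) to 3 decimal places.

P(cosmic-ray hit | anomaly flag, real transient source) ≈ 0.145

For the numerator, keep only cosmic-ray hit=true terms: 0.6×0.09 = 0.054000
Normalizer over all consistent configurations: 0.35×0.91 + 0.6×0.09 = 0.372500
P(cosmic-ray hit | anomaly flag, real transient source) = 0.054000/0.372500 ≈ 0.145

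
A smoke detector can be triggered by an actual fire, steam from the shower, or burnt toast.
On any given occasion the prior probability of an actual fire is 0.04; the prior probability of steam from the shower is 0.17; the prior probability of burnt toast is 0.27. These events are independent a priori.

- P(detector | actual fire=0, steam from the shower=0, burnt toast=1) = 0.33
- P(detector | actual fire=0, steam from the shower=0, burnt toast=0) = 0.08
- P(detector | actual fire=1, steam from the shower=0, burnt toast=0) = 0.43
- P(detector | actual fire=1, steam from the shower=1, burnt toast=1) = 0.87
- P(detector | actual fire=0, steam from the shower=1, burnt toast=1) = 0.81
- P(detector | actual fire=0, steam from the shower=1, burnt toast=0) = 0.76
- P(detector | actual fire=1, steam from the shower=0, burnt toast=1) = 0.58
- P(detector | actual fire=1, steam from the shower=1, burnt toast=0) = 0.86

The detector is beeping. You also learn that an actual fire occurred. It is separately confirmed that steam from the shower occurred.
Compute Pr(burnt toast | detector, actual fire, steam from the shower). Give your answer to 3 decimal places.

P(detector | actual fire, steam from the shower) = 0.86×0.73 + 0.87×0.27 = 0.627800 + 0.234900 = 0.862700
Restricting to configurations with burnt toast present: 0.87×0.27 = 0.234900.
P(burnt toast | detector, actual fire, steam from the shower) = 0.234900 / 0.862700 ≈ 0.272

Pr(burnt toast | detector, actual fire, steam from the shower) ≈ 0.272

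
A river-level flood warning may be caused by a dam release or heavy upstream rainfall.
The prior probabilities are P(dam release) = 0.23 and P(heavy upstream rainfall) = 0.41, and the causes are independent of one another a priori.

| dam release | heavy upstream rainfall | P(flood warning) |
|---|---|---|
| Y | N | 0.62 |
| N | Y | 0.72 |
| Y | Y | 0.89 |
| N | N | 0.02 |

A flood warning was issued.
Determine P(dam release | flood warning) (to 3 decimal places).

By total probability over the 4 (dam release, heavy upstream rainfall) configurations:
  P(flood warning) = 0.02×0.77×0.59 + 0.72×0.77×0.41 + 0.62×0.23×0.59 + 0.89×0.23×0.41
        = 0.009086 + 0.227304 + 0.084134 + 0.083927 = 0.404451
The terms with dam release present sum to 0.168061, so
  P(dam release | flood warning) = 0.168061 / 0.404451 ≈ 0.416

P(dam release | flood warning) ≈ 0.416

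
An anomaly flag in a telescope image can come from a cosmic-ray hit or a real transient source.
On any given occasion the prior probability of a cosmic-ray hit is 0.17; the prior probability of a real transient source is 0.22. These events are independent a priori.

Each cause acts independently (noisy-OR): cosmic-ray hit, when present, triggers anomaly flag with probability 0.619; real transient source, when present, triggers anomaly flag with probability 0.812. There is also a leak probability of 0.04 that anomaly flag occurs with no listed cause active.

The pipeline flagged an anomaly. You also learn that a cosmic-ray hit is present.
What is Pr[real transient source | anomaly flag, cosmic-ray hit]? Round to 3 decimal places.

Under noisy-OR, P(anomaly flag | causes) = 1 − (1−0.04)·∏(1−qᵢ) over the active causes.
P(anomaly flag | cosmic-ray hit) = 0.63424*0.78 + 0.931237*0.22 = 0.494707 + 0.204872 = 0.699579
Restricting to configurations with real transient source present: 0.931237*0.22 = 0.204872.
So P(real transient source | anomaly flag, cosmic-ray hit) = 0.204872/0.699579 ≈ 0.293.

Pr[real transient source | anomaly flag, cosmic-ray hit] ≈ 0.293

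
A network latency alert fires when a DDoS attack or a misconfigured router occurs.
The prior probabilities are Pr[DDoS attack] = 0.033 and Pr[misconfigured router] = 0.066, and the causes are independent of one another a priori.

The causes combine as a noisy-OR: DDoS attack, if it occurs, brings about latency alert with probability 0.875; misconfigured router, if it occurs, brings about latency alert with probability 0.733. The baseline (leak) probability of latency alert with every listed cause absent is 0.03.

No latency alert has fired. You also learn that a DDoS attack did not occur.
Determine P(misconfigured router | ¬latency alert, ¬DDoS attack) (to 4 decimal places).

Under noisy-OR, P(latency alert | causes) = 1 − (1−0.03)·∏(1−qᵢ) over the active causes.
Weight on misconfigured router=true, given the evidence: 0.25899×0.066 = 0.017093
Normalizer over all consistent configurations: 0.97×0.934 + 0.25899×0.066 = 0.923073
P(misconfigured router | ¬latency alert, ¬DDoS attack) = 0.017093/0.923073 ≈ 0.0185

P(misconfigured router | ¬latency alert, ¬DDoS attack) ≈ 0.0185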